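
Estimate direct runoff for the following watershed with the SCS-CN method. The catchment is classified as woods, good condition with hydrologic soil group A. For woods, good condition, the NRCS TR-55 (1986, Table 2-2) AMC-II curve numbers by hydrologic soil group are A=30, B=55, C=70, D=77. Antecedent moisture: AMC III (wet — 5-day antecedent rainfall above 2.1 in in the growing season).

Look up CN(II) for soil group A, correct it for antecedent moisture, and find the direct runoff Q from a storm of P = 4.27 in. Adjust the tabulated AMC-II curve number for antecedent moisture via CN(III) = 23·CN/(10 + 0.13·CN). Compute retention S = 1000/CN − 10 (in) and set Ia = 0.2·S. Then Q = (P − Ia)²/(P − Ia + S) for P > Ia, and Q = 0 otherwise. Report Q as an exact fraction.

NRCS table: woods, good condition, soil group A → CN(II) = 30
CN(III) from CN(II)=30: (23·30)/(10 + 0.13·30) = 6900/139 ≈ 49.640
Retention S: 1000/CN − 10 with CN=49.640 → S = 700/69 ≈ 10.145 in
Ia = 0.2S: 0.2·10.145 = 2.029 in (exactly 140/69)
Since P=4.270 > Ia=2.029: effective rainfall P−Ia = 15463/6900 in
Q = (15463/6900)²/((15463/6900) + 700/69) = (239104369/47610000)/(85463/6900) = 34157767/84242100 in ≈ 0.405 in

Q = 34157767/84242100 in ≈ 0.405 in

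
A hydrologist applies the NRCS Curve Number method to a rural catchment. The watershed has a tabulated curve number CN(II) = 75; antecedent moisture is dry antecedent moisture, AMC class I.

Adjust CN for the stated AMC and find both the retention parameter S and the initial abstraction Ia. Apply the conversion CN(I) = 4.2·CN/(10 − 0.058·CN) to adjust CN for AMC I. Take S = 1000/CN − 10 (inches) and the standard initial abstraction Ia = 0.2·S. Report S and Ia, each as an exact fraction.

Dry (AMC I): CN(I) = 4.2·75/(10 − 0.058·75) = 315/(113/20) = 6300/113 ≈ 55.752
Retention S: 1000/CN − 10 with CN=55.752 → S = 500/63 ≈ 7.937 in
Initial abstraction Ia = S/5 = (500/63)/5 = 100/63 ≈ 1.587 in

S = 500/63 in ≈ 7.937 in; Ia = 100/63 in ≈ 1.587 in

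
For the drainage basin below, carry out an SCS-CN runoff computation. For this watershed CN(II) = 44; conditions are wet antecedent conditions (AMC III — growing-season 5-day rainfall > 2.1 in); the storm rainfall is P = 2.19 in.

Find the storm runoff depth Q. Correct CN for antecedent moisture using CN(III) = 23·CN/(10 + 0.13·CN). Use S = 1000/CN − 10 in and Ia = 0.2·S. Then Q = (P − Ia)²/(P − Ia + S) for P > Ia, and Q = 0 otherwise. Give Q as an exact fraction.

Q = 751143649/4235397100 in ≈ 0.177 in

Wet (AMC III): CN(III) = 23·44/(10 + 0.13·44) = 1012/(393/25) = 25300/393 ≈ 64.377
Retention S: 1000/CN − 10 with CN=64.377 → S = 1400/253 ≈ 5.534 in
Ia = 0.2·(1400/253) = 280/253 in ≈ 1.107 in
P − Ia = 2.190 − 1.107 = 27407/25300 ≈ 1.083 in (> 0, runoff occurs)
Q: (27407/25300)² ÷ (167407/25300) = 751143649/4235397100 in (≈ 0.177 in)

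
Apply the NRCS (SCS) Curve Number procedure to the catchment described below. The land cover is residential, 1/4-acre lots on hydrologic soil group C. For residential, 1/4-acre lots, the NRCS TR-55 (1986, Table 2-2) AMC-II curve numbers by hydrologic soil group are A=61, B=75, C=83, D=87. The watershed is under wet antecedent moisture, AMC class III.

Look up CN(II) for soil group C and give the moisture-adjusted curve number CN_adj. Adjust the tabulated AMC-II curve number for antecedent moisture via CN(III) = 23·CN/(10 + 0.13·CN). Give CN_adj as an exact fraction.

NRCS table: residential, 1/4-acre lots, soil group C → CN(II) = 83
CN(III) from CN(II)=83: (23·83)/(10 + 0.13·83) = 190900/2079 ≈ 91.823

CN_adj = 190900/2079 ≈ 91.823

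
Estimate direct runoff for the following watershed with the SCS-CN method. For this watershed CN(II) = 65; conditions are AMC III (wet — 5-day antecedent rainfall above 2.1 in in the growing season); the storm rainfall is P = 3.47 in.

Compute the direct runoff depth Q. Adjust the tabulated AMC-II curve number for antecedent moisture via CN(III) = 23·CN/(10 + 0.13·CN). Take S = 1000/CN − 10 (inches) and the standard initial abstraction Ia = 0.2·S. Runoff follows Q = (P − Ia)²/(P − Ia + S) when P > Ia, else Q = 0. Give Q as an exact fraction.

Q = 8055601009/4776614700 in ≈ 1.686 in

Adjust CN=65 to AMC III: 23·65/(10 + 0.13·65) → 1495 ÷ (369/20) = 29900/369 ≈ 81.030
Max retention: S = 1000/(29900/369) − 10 = 700/299 in (≈ 2.341 in)
Initial abstraction Ia = S/5 = (700/299)/5 = 140/299 ≈ 0.468 in
P − Ia = 3.470 − 0.468 = 89753/29900 ≈ 3.002 in (> 0, runoff occurs)
Q: (89753/29900)² ÷ (159753/29900) = 8055601009/4776614700 in (≈ 1.686 in)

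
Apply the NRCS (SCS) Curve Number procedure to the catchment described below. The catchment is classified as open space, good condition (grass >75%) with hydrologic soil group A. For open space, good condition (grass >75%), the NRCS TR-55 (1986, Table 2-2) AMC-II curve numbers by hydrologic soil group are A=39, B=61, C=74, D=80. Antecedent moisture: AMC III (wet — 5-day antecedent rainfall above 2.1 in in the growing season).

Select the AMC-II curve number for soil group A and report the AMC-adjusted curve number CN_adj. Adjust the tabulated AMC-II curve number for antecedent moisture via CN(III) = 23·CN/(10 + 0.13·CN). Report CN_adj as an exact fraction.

NRCS table: open space, good condition (grass >75%), soil group A → CN(II) = 39
Adjust CN=39 to AMC III: 23·39/(10 + 0.13·39) → 897 ÷ (1507/100) = 89700/1507 ≈ 59.522

CN_adj = 89700/1507 ≈ 59.522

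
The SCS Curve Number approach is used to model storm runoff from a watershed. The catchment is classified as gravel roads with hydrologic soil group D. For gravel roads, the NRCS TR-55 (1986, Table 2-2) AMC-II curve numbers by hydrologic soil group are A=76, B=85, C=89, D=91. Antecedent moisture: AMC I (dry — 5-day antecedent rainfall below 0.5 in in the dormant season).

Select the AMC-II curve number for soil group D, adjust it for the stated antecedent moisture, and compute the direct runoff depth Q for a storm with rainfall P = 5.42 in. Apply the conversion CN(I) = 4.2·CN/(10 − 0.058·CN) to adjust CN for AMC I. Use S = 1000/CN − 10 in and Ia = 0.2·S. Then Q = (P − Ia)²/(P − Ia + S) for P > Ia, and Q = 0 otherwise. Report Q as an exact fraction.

Q = 24846271129/7409169950 in ≈ 3.353 in

NRCS table: gravel roads, soil group D → CN(II) = 91
Dry (AMC I): CN(I) = 4.2·91/(10 − 0.058·91) = (1911/5)/(2361/500) = 63700/787 ≈ 80.940
Retention S: 1000/CN − 10 with CN=80.940 → S = 1500/637 ≈ 2.355 in
Ia = 0.2·(1500/637) = 300/637 in ≈ 0.471 in
P − Ia = 5.420 − 0.471 = 157627/31850 ≈ 4.949 in (> 0, runoff occurs)
Q = (157627/31850)²/((157627/31850) + 1500/637) = (24846271129/1014422500)/(232627/31850) = 24846271129/7409169950 in ≈ 3.353 in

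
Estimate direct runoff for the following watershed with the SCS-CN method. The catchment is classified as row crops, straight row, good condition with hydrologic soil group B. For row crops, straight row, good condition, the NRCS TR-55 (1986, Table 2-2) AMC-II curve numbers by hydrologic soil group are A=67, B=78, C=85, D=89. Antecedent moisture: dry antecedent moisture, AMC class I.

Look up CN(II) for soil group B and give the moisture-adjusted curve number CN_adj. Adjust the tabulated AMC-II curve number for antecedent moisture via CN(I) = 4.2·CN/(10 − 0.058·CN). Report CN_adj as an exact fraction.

NRCS table: row crops, straight row, good condition, soil group B → CN(II) = 78
CN(I) from CN(II)=78: (4.2·78)/(10 − 0.058·78) = 81900/1369 ≈ 59.825

CN_adj = 81900/1369 ≈ 59.825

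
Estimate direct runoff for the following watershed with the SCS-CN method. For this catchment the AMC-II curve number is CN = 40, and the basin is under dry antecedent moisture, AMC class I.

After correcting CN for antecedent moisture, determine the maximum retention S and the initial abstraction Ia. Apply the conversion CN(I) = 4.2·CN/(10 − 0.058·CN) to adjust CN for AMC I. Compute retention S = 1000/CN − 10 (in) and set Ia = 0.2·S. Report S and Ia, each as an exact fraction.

S = 250/7 in ≈ 35.714 in; Ia = 50/7 in ≈ 7.143 in

Adjust CN=40 to AMC I: 4.2·40/(10 − 0.058·40) → 168 ÷ (192/25) = 175/8 ≈ 21.875
Max retention: S = 1000/(175/8) − 10 = 250/7 in (≈ 35.714 in)
Initial abstraction Ia = S/5 = (250/7)/5 = 50/7 ≈ 7.143 in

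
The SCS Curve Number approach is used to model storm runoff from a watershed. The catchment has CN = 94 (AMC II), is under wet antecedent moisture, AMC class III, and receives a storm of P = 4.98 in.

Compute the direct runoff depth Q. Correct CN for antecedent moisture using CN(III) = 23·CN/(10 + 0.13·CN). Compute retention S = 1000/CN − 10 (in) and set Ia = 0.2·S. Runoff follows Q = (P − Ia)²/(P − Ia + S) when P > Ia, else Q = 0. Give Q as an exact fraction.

Adjust CN=94 to AMC III: 23·94/(10 + 0.13·94) → 2162 ÷ (1111/50) = 108100/1111 ≈ 97.300
S = 1000/(108100/1111) − 10 = 300/1081 in ≈ 0.278 in
Initial abstraction Ia = S/5 = (300/1081)/5 = 60/1081 ≈ 0.056 in
Since P=4.980 > Ia=0.056: effective rainfall P−Ia = 266169/54050 in
Runoff Q = (P−Ia)²/(P−Ia+S) = (4.924)²/(4.924+0.278) = 7871770729/1688576050 ≈ 4.662 in

Q = 7871770729/1688576050 in ≈ 4.662 in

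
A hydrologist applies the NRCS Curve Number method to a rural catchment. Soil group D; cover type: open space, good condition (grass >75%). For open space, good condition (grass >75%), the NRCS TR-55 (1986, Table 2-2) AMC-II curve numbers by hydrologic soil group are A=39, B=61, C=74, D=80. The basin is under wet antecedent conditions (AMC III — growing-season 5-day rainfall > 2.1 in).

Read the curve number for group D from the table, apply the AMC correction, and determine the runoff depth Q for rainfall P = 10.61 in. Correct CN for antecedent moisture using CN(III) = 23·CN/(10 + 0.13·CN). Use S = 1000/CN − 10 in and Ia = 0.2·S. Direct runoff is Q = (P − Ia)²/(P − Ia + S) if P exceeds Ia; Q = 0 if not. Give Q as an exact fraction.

Q = 571353409/60726900 in ≈ 9.409 in

NRCS table: open space, good condition (grass >75%), soil group D → CN(II) = 80
Adjust CN=80 to AMC III: 23·80/(10 + 0.13·80) → 1840 ÷ (102/5) = 4600/51 ≈ 90.196
Retention S: 1000/CN − 10 with CN=90.196 → S = 25/23 ≈ 1.087 in
Ia = 0.2S: 0.2·1.087 = 0.217 in (exactly 5/23)
Since P=10.610 > Ia=0.217: effective rainfall P−Ia = 23903/2300 in
Runoff Q = (P−Ia)²/(P−Ia+S) = (10.393)²/(10.393+1.087) = 571353409/60726900 ≈ 9.409 in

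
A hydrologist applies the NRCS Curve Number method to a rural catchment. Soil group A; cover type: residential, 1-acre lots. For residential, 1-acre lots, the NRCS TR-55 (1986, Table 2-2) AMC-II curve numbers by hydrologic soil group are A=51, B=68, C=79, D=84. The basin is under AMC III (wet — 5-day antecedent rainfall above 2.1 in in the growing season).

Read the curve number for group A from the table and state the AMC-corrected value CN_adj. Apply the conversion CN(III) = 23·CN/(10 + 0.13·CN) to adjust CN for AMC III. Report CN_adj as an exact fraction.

NRCS table: residential, 1-acre lots, soil group A → CN(II) = 51
Adjust CN=51 to AMC III: 23·51/(10 + 0.13·51) → 1173 ÷ (1663/100) = 117300/1663 ≈ 70.535

CN_adj = 117300/1663 ≈ 70.535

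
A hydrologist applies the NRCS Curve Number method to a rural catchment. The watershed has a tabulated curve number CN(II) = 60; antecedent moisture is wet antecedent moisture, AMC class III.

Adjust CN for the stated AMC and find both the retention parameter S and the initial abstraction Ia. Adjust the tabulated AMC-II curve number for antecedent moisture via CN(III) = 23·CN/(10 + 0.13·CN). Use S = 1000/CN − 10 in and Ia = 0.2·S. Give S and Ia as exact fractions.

S = 200/69 in ≈ 2.899 in; Ia = 40/69 in ≈ 0.580 in

Adjust CN=60 to AMC III: 23·60/(10 + 0.13·60) → 1380 ÷ (89/5) = 6900/89 ≈ 77.528
Max retention: S = 1000/(6900/89) − 10 = 200/69 in (≈ 2.899 in)
Ia = 0.2·(200/69) = 40/69 in ≈ 0.580 in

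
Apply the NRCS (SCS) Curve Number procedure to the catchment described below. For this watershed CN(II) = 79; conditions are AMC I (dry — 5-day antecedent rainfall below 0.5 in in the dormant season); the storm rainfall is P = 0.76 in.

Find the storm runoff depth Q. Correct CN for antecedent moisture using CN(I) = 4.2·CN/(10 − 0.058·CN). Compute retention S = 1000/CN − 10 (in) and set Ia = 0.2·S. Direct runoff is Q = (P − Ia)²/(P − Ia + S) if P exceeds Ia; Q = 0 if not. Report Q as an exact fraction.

Q = 0 in ≈ 0.000 in

Adjust CN=79 to AMC I: 4.2·79/(10 − 0.058·79) → (1659/5) ÷ (2709/500) = 7900/129 ≈ 61.240
S = 1000/(7900/129) − 10 = 500/79 in ≈ 6.329 in
Initial abstraction Ia = S/5 = (500/79)/5 = 100/79 ≈ 1.266 in
P = 0.760 ≤ Ia = 1.266 in: entire storm abstracted, Q = 0.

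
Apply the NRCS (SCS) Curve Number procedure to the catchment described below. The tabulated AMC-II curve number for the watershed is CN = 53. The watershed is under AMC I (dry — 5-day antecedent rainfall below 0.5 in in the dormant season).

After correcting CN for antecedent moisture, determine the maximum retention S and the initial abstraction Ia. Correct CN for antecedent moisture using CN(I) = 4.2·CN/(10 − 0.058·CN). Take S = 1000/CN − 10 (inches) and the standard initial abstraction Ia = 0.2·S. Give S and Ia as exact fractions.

Dry (AMC I): CN(I) = 4.2·53/(10 − 0.058·53) = (1113/5)/(3463/500) = 111300/3463 ≈ 32.140
Retention S: 1000/CN − 10 with CN=32.140 → S = 23500/1113 ≈ 21.114 in
Ia = 0.2S: 0.2·21.114 = 4.223 in (exactly 4700/1113)

S = 23500/1113 in ≈ 21.114 in; Ia = 4700/1113 in ≈ 4.223 in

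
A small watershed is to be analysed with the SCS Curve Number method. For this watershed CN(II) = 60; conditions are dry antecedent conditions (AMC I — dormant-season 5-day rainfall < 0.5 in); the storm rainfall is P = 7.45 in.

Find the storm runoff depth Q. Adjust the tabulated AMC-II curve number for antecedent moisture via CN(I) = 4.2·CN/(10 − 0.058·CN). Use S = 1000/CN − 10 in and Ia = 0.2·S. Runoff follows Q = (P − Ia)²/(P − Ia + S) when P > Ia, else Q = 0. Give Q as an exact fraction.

Q = 29019769/31987620 in ≈ 0.907 in

Dry (AMC I): CN(I) = 4.2·60/(10 − 0.058·60) = 252/(163/25) = 6300/163 ≈ 38.650
S = 1000/(6300/163) − 10 = 1000/63 in ≈ 15.873 in
Ia = 0.2S: 0.2·15.873 = 3.175 in (exactly 200/63)
P − Ia = 7.450 − 3.175 = 5387/1260 ≈ 4.275 in (> 0, runoff occurs)
Q: (5387/1260)² ÷ (25387/1260) = 29019769/31987620 in (≈ 0.907 in)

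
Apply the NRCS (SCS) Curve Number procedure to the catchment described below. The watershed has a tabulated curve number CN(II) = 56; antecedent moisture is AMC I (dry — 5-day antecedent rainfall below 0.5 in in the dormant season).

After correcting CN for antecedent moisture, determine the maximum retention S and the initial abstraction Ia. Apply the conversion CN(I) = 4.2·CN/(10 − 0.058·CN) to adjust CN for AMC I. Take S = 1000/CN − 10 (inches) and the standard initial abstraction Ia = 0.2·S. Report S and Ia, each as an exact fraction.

Dry (AMC I): CN(I) = 4.2·56/(10 − 0.058·56) = (1176/5)/(844/125) = 7350/211 ≈ 34.834
Retention S: 1000/CN − 10 with CN=34.834 → S = 2750/147 ≈ 18.707 in
Initial abstraction Ia = S/5 = (2750/147)/5 = 550/147 ≈ 3.741 in

S = 2750/147 in ≈ 18.707 in; Ia = 550/147 in ≈ 3.741 in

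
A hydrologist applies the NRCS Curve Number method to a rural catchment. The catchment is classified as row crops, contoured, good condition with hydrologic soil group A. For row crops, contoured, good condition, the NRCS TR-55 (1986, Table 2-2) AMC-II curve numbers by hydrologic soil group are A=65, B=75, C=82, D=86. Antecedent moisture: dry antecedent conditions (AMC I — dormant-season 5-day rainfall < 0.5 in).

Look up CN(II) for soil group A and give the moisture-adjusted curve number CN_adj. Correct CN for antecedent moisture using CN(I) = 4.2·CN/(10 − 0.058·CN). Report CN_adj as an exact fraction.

NRCS table: row crops, contoured, good condition, soil group A → CN(II) = 65
CN(I) from CN(II)=65: (4.2·65)/(10 − 0.058·65) = 3900/89 ≈ 43.820

CN_adj = 3900/89 ≈ 43.820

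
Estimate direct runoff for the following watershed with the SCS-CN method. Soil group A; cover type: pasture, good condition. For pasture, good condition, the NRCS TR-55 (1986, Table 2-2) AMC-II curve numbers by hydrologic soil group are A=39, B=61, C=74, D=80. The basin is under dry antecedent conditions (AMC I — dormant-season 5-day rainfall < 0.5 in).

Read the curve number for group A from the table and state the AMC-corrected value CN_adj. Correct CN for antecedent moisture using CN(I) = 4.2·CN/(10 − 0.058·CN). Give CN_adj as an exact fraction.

NRCS table: pasture, good condition, soil group A → CN(II) = 39
CN(I) from CN(II)=39: (4.2·39)/(10 − 0.058·39) = 81900/3869 ≈ 21.168

CN_adj = 81900/3869 ≈ 21.168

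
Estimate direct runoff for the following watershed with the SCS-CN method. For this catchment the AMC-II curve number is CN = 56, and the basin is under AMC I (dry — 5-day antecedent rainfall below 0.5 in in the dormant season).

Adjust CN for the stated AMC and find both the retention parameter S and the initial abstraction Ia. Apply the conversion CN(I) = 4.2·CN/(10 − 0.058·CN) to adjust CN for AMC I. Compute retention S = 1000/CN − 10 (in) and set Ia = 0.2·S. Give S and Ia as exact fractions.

CN(I) from CN(II)=56: (4.2·56)/(10 − 0.058·56) = 7350/211 ≈ 34.834
Max retention: S = 1000/(7350/211) − 10 = 2750/147 in (≈ 18.707 in)
Initial abstraction Ia = S/5 = (2750/147)/5 = 550/147 ≈ 3.741 in

S = 2750/147 in ≈ 18.707 in; Ia = 550/147 in ≈ 3.741 in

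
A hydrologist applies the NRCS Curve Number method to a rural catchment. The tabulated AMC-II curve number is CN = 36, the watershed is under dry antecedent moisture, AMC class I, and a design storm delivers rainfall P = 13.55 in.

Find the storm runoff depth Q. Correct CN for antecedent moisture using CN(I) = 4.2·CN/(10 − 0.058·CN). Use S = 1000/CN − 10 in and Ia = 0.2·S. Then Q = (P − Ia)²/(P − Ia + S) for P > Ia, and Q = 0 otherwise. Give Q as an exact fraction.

Q = 369369961/677447820 in ≈ 0.545 in

CN(I) from CN(II)=36: (4.2·36)/(10 − 0.058·36) = 18900/989 ≈ 19.110
S = 1000/(18900/989) − 10 = 8000/189 in ≈ 42.328 in
Initial abstraction Ia = S/5 = (8000/189)/5 = 1600/189 ≈ 8.466 in
Since P=13.550 > Ia=8.466: effective rainfall P−Ia = 19219/3780 in
Q: (19219/3780)² ÷ (179219/3780) = 369369961/677447820 in (≈ 0.545 in)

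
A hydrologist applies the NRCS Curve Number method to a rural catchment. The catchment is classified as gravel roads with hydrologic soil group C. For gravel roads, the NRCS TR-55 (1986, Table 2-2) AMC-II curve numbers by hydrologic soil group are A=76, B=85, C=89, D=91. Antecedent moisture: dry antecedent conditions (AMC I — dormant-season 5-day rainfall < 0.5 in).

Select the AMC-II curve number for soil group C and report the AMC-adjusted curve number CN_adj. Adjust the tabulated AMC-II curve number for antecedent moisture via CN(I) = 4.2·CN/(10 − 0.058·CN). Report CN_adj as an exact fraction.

CN_adj = 186900/2419 ≈ 77.263

NRCS table: gravel roads, soil group C → CN(II) = 89
Dry (AMC I): CN(I) = 4.2·89/(10 − 0.058·89) = (1869/5)/(2419/500) = 186900/2419 ≈ 77.263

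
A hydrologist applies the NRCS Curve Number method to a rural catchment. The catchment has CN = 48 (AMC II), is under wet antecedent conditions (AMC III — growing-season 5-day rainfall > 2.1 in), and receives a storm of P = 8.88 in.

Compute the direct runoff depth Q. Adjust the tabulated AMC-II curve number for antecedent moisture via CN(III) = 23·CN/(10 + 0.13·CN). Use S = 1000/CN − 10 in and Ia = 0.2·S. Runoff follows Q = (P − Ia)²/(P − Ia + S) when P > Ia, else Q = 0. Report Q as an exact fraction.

Wet (AMC III): CN(III) = 23·48/(10 + 0.13·48) = 1104/(406/25) = 13800/203 ≈ 67.980
Retention S: 1000/CN − 10 with CN=67.980 → S = 325/69 ≈ 4.710 in
Ia = 0.2·(325/69) = 65/69 in ≈ 0.942 in
Excess rainfall: 8.880 − 0.942 = 7.938 in; P > Ia so Q > 0
Q: (13693/1725)² ÷ (21818/1725) = 187498249/37636050 in (≈ 4.982 in)

Q = 187498249/37636050 in ≈ 4.982 in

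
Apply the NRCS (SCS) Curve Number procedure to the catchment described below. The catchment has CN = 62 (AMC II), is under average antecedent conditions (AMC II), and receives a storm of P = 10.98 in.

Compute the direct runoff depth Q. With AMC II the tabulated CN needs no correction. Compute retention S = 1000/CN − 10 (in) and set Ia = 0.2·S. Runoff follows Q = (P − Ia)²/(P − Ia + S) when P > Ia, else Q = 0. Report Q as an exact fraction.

Average conditions: CN = 62 (no AMC adjustment).
S = 1000/62 − 10 = 190/31 in ≈ 6.129 in
Ia = 0.2S: 0.2·6.129 = 1.226 in (exactly 38/31)
P − Ia = 10.980 − 1.226 = 15119/1550 ≈ 9.754 in (> 0, runoff occurs)
Q = (15119/1550)²/((15119/1550) + 190/31) = (228584161/2402500)/(24619/1550) = 228584161/38159450 in ≈ 5.990 in

Q = 228584161/38159450 in ≈ 5.990 in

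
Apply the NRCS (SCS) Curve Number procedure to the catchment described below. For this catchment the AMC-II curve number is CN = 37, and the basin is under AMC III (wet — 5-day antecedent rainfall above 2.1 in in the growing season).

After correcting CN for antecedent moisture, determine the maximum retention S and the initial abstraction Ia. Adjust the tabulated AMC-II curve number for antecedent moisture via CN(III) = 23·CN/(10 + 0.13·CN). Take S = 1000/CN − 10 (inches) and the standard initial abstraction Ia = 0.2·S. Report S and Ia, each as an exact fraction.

Wet (AMC III): CN(III) = 23·37/(10 + 0.13·37) = 851/(1481/100) = 85100/1481 ≈ 57.461
S = 1000/(85100/1481) − 10 = 6300/851 in ≈ 7.403 in
Ia = 0.2·(6300/851) = 1260/851 in ≈ 1.481 in

S = 6300/851 in ≈ 7.403 in; Ia = 1260/851 in ≈ 1.481 in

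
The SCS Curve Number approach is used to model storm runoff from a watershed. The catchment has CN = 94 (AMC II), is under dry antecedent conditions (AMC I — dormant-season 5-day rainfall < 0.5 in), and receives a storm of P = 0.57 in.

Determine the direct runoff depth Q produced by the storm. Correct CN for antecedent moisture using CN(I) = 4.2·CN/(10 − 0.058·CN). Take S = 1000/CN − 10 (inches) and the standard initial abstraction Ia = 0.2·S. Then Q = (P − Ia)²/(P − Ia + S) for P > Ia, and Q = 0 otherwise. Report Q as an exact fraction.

Q = 76615009/1932973700 in ≈ 0.040 in

Dry (AMC I): CN(I) = 4.2·94/(10 − 0.058·94) = (1974/5)/(1137/250) = 32900/379 ≈ 86.807
Max retention: S = 1000/(32900/379) − 10 = 500/329 in (≈ 1.520 in)
Initial abstraction Ia = S/5 = (500/329)/5 = 100/329 ≈ 0.304 in
Since P=0.570 > Ia=0.304: effective rainfall P−Ia = 8753/32900 in
Q = (8753/32900)²/((8753/32900) + 500/329) = (76615009/1082410000)/(58753/32900) = 76615009/1932973700 in ≈ 0.040 in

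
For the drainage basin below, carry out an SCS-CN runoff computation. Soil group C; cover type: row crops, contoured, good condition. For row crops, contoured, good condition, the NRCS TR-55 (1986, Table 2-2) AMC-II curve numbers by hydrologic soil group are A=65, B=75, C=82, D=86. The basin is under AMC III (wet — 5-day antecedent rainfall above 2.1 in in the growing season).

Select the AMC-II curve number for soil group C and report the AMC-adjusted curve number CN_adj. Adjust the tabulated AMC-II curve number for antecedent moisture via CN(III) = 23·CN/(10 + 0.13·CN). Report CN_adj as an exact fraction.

NRCS table: row crops, contoured, good condition, soil group C → CN(II) = 82
CN(III) from CN(II)=82: (23·82)/(10 + 0.13·82) = 94300/1033 ≈ 91.288

CN_adj = 94300/1033 ≈ 91.288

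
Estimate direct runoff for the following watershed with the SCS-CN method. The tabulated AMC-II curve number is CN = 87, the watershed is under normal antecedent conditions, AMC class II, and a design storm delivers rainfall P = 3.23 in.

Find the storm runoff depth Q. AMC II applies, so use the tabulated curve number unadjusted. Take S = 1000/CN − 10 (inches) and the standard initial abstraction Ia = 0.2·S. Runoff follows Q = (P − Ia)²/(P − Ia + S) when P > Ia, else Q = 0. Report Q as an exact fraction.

Q = 650301001/334958700 in ≈ 1.941 in

CN(II) = 87; AMC II needs no correction.
S = 1000/87 − 10 = 130/87 in ≈ 1.494 in
Ia = 0.2·(130/87) = 26/87 in ≈ 0.299 in
Excess rainfall: 3.230 − 0.299 = 2.931 in; P > Ia so Q > 0
Q: (25501/8700)² ÷ (38501/8700) = 650301001/334958700 in (≈ 1.941 in)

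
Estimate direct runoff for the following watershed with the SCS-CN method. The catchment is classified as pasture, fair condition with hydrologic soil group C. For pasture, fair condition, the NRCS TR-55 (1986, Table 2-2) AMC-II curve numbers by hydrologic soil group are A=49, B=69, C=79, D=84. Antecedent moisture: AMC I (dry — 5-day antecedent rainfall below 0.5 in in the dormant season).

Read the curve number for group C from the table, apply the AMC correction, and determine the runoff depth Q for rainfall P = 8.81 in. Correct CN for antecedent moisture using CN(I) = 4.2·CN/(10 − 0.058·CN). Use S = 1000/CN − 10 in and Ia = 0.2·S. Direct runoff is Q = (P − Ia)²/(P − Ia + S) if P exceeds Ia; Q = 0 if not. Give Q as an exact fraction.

Q = 3552040801/865832100 in ≈ 4.102 in

NRCS table: pasture, fair condition, soil group C → CN(II) = 79
Adjust CN=79 to AMC I: 4.2·79/(10 − 0.058·79) → (1659/5) ÷ (2709/500) = 7900/129 ≈ 61.240
S = 1000/(7900/129) − 10 = 500/79 in ≈ 6.329 in
Initial abstraction Ia = S/5 = (500/79)/5 = 100/79 ≈ 1.266 in
P − Ia = 8.810 − 1.266 = 59599/7900 ≈ 7.544 in (> 0, runoff occurs)
Q = (59599/7900)²/((59599/7900) + 500/79) = (3552040801/62410000)/(109599/7900) = 3552040801/865832100 in ≈ 4.102 in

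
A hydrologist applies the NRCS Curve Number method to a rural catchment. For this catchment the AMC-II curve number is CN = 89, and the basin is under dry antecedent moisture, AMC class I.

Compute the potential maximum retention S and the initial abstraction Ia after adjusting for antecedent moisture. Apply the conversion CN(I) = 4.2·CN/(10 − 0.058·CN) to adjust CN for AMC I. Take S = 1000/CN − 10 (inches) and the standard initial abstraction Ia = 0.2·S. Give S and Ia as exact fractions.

Dry (AMC I): CN(I) = 4.2·89/(10 − 0.058·89) = (1869/5)/(2419/500) = 186900/2419 ≈ 77.263
Max retention: S = 1000/(186900/2419) − 10 = 5500/1869 in (≈ 2.943 in)
Ia = 0.2·(5500/1869) = 1100/1869 in ≈ 0.589 in

S = 5500/1869 in ≈ 2.943 in; Ia = 1100/1869 in ≈ 0.589 in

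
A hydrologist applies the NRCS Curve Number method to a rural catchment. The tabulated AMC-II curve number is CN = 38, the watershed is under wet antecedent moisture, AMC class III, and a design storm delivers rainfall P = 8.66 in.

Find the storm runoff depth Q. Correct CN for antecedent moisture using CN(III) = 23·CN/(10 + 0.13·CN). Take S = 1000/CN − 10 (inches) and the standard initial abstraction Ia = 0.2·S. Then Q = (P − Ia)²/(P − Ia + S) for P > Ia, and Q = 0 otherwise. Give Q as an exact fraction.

Wet (AMC III): CN(III) = 23·38/(10 + 0.13·38) = 874/(747/50) = 43700/747 ≈ 58.501
S = 1000/(43700/747) − 10 = 3100/437 in ≈ 7.094 in
Ia = 0.2S: 0.2·7.094 = 1.419 in (exactly 620/437)
Since P=8.660 > Ia=1.419: effective rainfall P−Ia = 158221/21850 in
Runoff Q = (P−Ia)²/(P−Ia+S) = (7.241)²/(7.241+7.094) = 25033884841/6843878850 ≈ 3.658 in

Q = 25033884841/6843878850 in ≈ 3.658 in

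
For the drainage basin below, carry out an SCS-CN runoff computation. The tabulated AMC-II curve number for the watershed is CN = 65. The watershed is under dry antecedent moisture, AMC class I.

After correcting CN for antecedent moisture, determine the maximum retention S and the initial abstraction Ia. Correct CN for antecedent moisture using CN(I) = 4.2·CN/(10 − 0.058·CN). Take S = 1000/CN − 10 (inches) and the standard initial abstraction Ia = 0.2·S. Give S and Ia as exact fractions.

CN(I) from CN(II)=65: (4.2·65)/(10 − 0.058·65) = 3900/89 ≈ 43.820
Max retention: S = 1000/(3900/89) − 10 = 500/39 in (≈ 12.821 in)
Initial abstraction Ia = S/5 = (500/39)/5 = 100/39 ≈ 2.564 in

S = 500/39 in ≈ 12.821 in; Ia = 100/39 in ≈ 2.564 in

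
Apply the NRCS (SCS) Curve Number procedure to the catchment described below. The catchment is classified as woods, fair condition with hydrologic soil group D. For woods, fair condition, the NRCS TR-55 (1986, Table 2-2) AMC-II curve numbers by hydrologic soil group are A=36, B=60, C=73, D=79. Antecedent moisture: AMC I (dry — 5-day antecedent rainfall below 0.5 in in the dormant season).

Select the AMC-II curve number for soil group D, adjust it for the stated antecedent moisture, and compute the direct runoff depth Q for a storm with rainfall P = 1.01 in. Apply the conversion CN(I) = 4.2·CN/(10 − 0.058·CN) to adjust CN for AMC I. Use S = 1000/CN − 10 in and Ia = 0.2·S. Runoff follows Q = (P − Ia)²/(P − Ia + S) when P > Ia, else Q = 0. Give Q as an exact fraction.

NRCS table: woods, fair condition, soil group D → CN(II) = 79
Dry (AMC I): CN(I) = 4.2·79/(10 − 0.058·79) = (1659/5)/(2709/500) = 7900/129 ≈ 61.240
Max retention: S = 1000/(7900/129) − 10 = 500/79 in (≈ 6.329 in)
Ia = 0.2·(500/79) = 100/79 in ≈ 1.266 in
P = 1.010 ≤ Ia = 1.266 in: entire storm abstracted, Q = 0.

Q = 0 in ≈ 0.000 in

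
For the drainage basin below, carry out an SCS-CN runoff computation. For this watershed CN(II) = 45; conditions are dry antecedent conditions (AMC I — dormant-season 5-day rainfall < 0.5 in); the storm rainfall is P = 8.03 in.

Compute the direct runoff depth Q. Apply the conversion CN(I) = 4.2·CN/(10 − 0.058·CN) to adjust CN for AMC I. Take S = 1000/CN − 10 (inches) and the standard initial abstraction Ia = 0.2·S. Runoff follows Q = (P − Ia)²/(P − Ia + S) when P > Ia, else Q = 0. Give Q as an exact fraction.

Q = 158589299/1016763300 in ≈ 0.156 in

Adjust CN=45 to AMC I: 4.2·45/(10 − 0.058·45) → 189 ÷ (739/100) = 18900/739 ≈ 25.575
S = 1000/(18900/739) − 10 = 5500/189 in ≈ 29.101 in
Initial abstraction Ia = S/5 = (5500/189)/5 = 1100/189 ≈ 5.820 in
Excess rainfall: 8.030 − 5.820 = 2.210 in; P > Ia so Q > 0
Q = (41767/18900)²/((41767/18900) + 5500/189) = (1744482289/357210000)/(591767/18900) = 158589299/1016763300 in ≈ 0.156 in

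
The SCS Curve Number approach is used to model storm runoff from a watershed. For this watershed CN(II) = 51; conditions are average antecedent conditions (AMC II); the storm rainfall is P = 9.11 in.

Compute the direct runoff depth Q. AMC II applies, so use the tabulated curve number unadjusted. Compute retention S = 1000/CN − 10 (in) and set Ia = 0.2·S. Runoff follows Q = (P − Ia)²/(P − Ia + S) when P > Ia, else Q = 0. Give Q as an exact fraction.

AMC II — tabulated CN = 51 applies directly.
Max retention: S = 1000/51 − 10 = 490/51 in (≈ 9.608 in)
Ia = 0.2S: 0.2·9.608 = 1.922 in (exactly 98/51)
P − Ia = 9.110 − 1.922 = 36661/5100 ≈ 7.188 in (> 0, runoff occurs)
Runoff Q = (P−Ia)²/(P−Ia+S) = (7.188)²/(7.188+9.608) = 1344028921/436871100 ≈ 3.076 in

Q = 1344028921/436871100 in ≈ 3.076 in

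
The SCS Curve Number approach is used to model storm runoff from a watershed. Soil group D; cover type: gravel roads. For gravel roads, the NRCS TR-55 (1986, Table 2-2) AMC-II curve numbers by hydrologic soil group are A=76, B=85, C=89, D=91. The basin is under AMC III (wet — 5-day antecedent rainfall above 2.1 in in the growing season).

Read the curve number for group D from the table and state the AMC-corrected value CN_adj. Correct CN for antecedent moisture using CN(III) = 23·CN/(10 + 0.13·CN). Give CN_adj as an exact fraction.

CN_adj = 209300/2183 ≈ 95.877

NRCS table: gravel roads, soil group D → CN(II) = 91
Adjust CN=91 to AMC III: 23·91/(10 + 0.13·91) → 2093 ÷ (2183/100) = 209300/2183 ≈ 95.877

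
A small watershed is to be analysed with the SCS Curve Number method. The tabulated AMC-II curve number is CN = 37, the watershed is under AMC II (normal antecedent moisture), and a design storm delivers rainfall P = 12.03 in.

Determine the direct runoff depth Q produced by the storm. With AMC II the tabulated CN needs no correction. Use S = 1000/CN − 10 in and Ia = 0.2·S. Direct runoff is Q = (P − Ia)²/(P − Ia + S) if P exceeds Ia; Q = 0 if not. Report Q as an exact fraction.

Q = 339437307/117056900 in ≈ 2.900 in

Average conditions: CN = 37 (no AMC adjustment).
S = 1000/37 − 10 = 630/37 in ≈ 17.027 in
Ia = 0.2S: 0.2·17.027 = 3.405 in (exactly 126/37)
Since P=12.030 > Ia=3.405: effective rainfall P−Ia = 31911/3700 in
Runoff Q = (P−Ia)²/(P−Ia+S) = (8.625)²/(8.625+17.027) = 339437307/117056900 ≈ 2.900 in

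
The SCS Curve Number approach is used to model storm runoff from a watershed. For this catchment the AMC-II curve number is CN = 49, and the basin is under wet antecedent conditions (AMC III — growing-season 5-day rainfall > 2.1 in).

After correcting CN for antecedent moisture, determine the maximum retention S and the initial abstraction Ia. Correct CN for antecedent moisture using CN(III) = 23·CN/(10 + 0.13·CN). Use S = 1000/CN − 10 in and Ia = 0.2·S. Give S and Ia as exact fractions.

CN(III) from CN(II)=49: (23·49)/(10 + 0.13·49) = 112700/1637 ≈ 68.845
S = 1000/(112700/1637) − 10 = 5100/1127 in ≈ 4.525 in
Ia = 0.2S: 0.2·4.525 = 0.905 in (exactly 1020/1127)

S = 5100/1127 in ≈ 4.525 in; Ia = 1020/1127 in ≈ 0.905 in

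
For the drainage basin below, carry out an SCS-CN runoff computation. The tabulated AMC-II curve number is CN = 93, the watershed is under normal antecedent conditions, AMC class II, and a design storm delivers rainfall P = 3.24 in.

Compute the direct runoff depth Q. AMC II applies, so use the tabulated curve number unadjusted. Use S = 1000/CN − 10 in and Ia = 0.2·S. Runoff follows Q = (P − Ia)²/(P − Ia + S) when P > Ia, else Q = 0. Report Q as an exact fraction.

Q = 51595489/20769225 in ≈ 2.484 in

CN(II) = 93; AMC II needs no correction.
Retention S: 1000/CN − 10 with CN=93.000 → S = 70/93 ≈ 0.753 in
Ia = 0.2·(70/93) = 14/93 in ≈ 0.151 in
P − Ia = 3.240 − 0.151 = 7183/2325 ≈ 3.089 in (> 0, runoff occurs)
Runoff Q = (P−Ia)²/(P−Ia+S) = (3.089)²/(3.089+0.753) = 51595489/20769225 ≈ 2.484 in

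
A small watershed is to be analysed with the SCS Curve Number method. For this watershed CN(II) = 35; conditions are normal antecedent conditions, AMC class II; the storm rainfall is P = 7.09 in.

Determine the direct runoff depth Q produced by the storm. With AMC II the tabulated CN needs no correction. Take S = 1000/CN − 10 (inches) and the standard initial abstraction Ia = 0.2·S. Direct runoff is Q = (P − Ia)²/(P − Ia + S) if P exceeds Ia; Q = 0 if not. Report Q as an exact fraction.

Q = 5583769/10754100 in ≈ 0.519 in

Average conditions: CN = 35 (no AMC adjustment).
Retention S: 1000/CN − 10 with CN=35.000 → S = 130/7 ≈ 18.571 in
Ia = 0.2·(130/7) = 26/7 in ≈ 3.714 in
Since P=7.090 > Ia=3.714: effective rainfall P−Ia = 2363/700 in
Q: (2363/700)² ÷ (15363/700) = 5583769/10754100 in (≈ 0.519 in)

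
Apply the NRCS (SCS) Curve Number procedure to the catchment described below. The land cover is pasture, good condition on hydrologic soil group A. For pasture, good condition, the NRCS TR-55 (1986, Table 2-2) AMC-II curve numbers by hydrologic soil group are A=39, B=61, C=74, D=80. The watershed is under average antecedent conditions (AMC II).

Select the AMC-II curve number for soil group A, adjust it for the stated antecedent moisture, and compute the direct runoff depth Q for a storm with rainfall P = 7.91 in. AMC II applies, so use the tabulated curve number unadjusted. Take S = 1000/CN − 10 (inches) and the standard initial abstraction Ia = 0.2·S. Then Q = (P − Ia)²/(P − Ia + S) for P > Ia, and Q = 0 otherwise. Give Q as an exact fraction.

NRCS table: pasture, good condition, soil group A → CN(II) = 39
AMC II — tabulated CN = 39 applies directly.
Max retention: S = 1000/39 − 10 = 610/39 in (≈ 15.641 in)
Initial abstraction Ia = S/5 = (610/39)/5 = 122/39 ≈ 3.128 in
Excess rainfall: 7.910 − 3.128 = 4.782 in; P > Ia so Q > 0
Q: (18649/3900)² ÷ (79649/3900) = 347785201/310631100 in (≈ 1.120 in)

Q = 347785201/310631100 in ≈ 1.120 in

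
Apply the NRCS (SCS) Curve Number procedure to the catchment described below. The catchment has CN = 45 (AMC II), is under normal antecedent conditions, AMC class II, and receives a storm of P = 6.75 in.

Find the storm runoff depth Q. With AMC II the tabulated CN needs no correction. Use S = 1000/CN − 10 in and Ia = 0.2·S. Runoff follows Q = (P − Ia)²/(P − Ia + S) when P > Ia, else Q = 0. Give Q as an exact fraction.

CN(II) = 45; AMC II needs no correction.
S = 1000/45 − 10 = 110/9 in ≈ 12.222 in
Ia = 0.2·(110/9) = 22/9 in ≈ 2.444 in
Since P=6.750 > Ia=2.444: effective rainfall P−Ia = 155/36 in
Q = (155/36)²/((155/36) + 110/9) = (24025/1296)/(595/36) = 4805/4284 in ≈ 1.122 in

Q = 4805/4284 in ≈ 1.122 in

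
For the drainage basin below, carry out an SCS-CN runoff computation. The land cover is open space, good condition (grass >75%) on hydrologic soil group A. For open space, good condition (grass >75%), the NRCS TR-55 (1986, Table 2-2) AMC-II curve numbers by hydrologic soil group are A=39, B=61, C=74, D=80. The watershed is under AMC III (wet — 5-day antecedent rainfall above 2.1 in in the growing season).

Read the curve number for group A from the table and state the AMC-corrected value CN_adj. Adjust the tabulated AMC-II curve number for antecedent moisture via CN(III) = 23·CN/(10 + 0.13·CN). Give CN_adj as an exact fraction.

CN_adj = 89700/1507 ≈ 59.522

NRCS table: open space, good condition (grass >75%), soil group A → CN(II) = 39
Wet (AMC III): CN(III) = 23·39/(10 + 0.13·39) = 897/(1507/100) = 89700/1507 ≈ 59.522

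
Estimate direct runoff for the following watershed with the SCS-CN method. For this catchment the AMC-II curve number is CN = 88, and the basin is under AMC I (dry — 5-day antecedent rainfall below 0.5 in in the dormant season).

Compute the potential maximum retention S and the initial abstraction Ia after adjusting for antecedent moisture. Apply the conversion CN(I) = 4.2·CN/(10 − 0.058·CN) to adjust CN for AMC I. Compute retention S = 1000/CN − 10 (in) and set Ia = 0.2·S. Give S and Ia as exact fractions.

S = 250/77 in ≈ 3.247 in; Ia = 50/77 in ≈ 0.649 in

Adjust CN=88 to AMC I: 4.2·88/(10 − 0.058·88) → (1848/5) ÷ (612/125) = 3850/51 ≈ 75.490
Retention S: 1000/CN − 10 with CN=75.490 → S = 250/77 ≈ 3.247 in
Initial abstraction Ia = S/5 = (250/77)/5 = 50/77 ≈ 0.649 in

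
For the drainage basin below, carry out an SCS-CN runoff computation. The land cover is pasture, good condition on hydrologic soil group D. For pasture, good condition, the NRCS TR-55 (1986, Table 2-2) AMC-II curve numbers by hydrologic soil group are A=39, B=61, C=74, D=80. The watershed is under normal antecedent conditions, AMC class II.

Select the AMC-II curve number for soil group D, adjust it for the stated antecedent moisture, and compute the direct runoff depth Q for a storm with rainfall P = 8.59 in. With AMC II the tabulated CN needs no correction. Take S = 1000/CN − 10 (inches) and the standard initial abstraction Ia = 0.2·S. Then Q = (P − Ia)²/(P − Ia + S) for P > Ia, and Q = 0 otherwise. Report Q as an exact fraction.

NRCS table: pasture, good condition, soil group D → CN(II) = 80
Average conditions: CN = 80 (no AMC adjustment).
Retention S: 1000/CN − 10 with CN=80.000 → S = 5/2 ≈ 2.500 in
Ia = 0.2·(5/2) = 1/2 in ≈ 0.500 in
P − Ia = 8.590 − 0.500 = 809/100 ≈ 8.090 in (> 0, runoff occurs)
Runoff Q = (P−Ia)²/(P−Ia+S) = (8.090)²/(8.090+2.500) = 654481/105900 ≈ 6.180 in

Q = 654481/105900 in ≈ 6.180 in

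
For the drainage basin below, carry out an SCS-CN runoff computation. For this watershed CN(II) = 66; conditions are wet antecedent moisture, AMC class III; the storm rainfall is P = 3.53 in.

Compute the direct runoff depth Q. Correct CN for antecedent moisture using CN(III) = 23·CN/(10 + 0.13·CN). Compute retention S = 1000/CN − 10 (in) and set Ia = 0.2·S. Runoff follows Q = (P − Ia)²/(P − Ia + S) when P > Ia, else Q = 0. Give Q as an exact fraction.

Q = 54721841329/30658059300 in ≈ 1.785 in

Wet (AMC III): CN(III) = 23·66/(10 + 0.13·66) = 1518/(929/50) = 75900/929 ≈ 81.701
Max retention: S = 1000/(75900/929) − 10 = 1700/759 in (≈ 2.240 in)
Initial abstraction Ia = S/5 = (1700/759)/5 = 340/759 ≈ 0.448 in
Excess rainfall: 3.530 − 0.448 = 3.082 in; P > Ia so Q > 0
Runoff Q = (P−Ia)²/(P−Ia+S) = (3.082)²/(3.082+2.240) = 54721841329/30658059300 ≈ 1.785 in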